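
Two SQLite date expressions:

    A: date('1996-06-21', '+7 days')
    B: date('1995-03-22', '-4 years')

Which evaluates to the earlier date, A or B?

B

A = 1996-06-28.
B = 1991-03-22.
B is earlier.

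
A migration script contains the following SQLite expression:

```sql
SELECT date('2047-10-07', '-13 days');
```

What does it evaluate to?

2047-09-24

Going back 7 days from 2047-10-07 reaches 2047-09-30 (last day of September, 30 days).
Going back 6 days within September lands on 2047-09-24.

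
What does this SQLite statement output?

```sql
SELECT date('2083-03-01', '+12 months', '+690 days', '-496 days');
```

2084-09-11

Adding +12 months to 2083-03-01 gives 2084-03-01.
Applying '+690 days' to 2084-03-01: counting 690 days forward gives 2086-01-20.
Applying '-496 days' to 2086-01-20: counting 496 days back gives 2084-09-11.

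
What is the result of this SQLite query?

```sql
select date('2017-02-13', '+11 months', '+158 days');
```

Adding +11 months to 2017-02-13 gives 2018-01-13.
Applying '+158 days' to 2018-01-13: counting 158 days forward gives 2018-06-20.

2018-06-20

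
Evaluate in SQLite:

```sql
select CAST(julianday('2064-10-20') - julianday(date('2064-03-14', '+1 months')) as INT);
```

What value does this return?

189

Adding +1 month to 2064-03-14 gives 2064-04-14.
16 days remain in April 2064 after the 14th (30 − 14).
May 2064: 31 days.
June 2064: 30 days.
July 2064: 31 days.
August 2064: 31 days.
September 2064: 30 days.
Then 20 days into October 2064.
Total: 16 + 31 + 30 + 31 + 31 + 30 + 20 = 189.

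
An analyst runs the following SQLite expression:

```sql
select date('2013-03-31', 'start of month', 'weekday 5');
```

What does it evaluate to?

2013-03-01

`start of month` rewinds 2013-03-31 to 2013-03-01.
`weekday 5` advances to the next Friday; 2013-03-01 is already a Friday, so it stays at 2013-03-01.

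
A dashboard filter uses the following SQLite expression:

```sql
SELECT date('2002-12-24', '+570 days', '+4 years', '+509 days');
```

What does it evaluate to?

Applying '+570 days' to 2002-12-24: counting 570 days forward gives 2004-07-16.
Adding +4 years to 2004-07-16 gives 2008-07-16.
Applying '+509 days' to 2008-07-16: counting 509 days forward gives 2009-12-07.

2009-12-07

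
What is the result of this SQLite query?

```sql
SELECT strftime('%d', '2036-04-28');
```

28

`%d` extracts the 2-digit day of month: 28.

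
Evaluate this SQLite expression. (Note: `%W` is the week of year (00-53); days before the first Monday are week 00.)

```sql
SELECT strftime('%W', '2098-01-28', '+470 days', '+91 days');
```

32

First apply '+470 days', '+91 days': 2098-01-28 → 2099-08-12.
2099-08-12 is a Wednesday. SQLite's %W counts Mondays since the year started; the result is 32.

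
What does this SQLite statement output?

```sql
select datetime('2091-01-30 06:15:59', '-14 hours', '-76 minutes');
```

-14 hours from 2091-01-30 06:15:59 is 2091-01-29 16:15:59 (crosses midnight).
76 minutes = 1h 16m; -76 minutes from 2091-01-29 16:15:59 is 2091-01-29 14:59:59.

2091-01-29 14:59:59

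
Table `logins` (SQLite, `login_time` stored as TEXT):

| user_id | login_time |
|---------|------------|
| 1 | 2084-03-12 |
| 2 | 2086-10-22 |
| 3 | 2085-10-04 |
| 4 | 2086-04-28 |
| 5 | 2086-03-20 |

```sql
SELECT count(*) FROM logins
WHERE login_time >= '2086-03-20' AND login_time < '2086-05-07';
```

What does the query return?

2

Rows in [2086-03-20, 2086-05-07): 2086-04-28, 2086-03-20 → 2 rows.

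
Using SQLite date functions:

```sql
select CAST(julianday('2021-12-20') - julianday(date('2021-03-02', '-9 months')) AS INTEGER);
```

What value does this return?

566

Adding -9 months to 2021-03-02 gives 2020-06-02.
28 days remain in June 2020 after the 2nd (30 − 2).
Full months from July 2020 through November 2021 contribute their day counts.
Then 20 days into December 2021.
Total: 28 + 31 + 31 + 30 + 31 + 30 + 31 + 31 + 28 + 31 + 30 + 31 + 30 + 31 + 31 + 30 + 31 + 30 + 20 = 566.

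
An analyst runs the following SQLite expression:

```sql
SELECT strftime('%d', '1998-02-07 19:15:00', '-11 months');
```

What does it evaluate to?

07

First apply '-11 months': 1998-02-07 19:15:00 → 1997-03-07 19:15:00.
`%d` extracts the 2-digit day of month: 07.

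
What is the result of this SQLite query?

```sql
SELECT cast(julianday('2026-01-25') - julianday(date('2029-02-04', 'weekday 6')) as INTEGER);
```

`weekday 6` advances to the next Saturday; 2029-02-04 is a Sunday, so it moves forward to 2029-02-10.
6 days remain in January 2026 after the 25th (31 − 25).
Full months from February 2026 through January 2029 contribute their day counts.
Then 10 days into February 2029.
Total: 6 + 28 + 31 + 30 + 31 + 30 + 31 + 31 + 30 + 31 + 30 + 31 + 31 + 28 + 31 + 30 + 31 + 30 + 31 + 31 + 30 + 31 + 30 + 31 + 31 + 29 + 31 + 30 + 31 + 30 + 31 + 31 + 30 + 31 + 30 + 31 + 31 + 10 = 1112.
The subtraction is earlier − later, so the result is −1112 → -1112.

-1112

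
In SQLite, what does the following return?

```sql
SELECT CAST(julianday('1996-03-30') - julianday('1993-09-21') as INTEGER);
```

9 days remain in September 1993 after the 21st (30 − 21).
Full months from October 1993 through February 1996 contribute their day counts.
Then 30 days into March 1996.
Total: 9 + 31 + 30 + 31 + 31 + 28 + 31 + 30 + 31 + 30 + 31 + 31 + 30 + 31 + 30 + 31 + 31 + 28 + 31 + 30 + 31 + 30 + 31 + 31 + 30 + 31 + 30 + 31 + 31 + 29 + 30 = 921.

921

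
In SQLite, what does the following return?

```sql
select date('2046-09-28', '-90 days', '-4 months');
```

Applying '-90 days' to 2046-09-28: counting 90 days back gives 2046-06-30.
Adding -4 months to 2046-06-30 targets 2046-02-30. February 2046 has only 28 days, so SQLite normalizes the 2-day overflow forward to 2046-03-02.

2046-03-02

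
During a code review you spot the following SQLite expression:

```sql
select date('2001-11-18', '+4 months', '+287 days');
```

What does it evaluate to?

2002-12-30

Adding +4 months to 2001-11-18 gives 2002-03-18.
Applying '+287 days' to 2002-03-18: counting 287 days forward gives 2002-12-30.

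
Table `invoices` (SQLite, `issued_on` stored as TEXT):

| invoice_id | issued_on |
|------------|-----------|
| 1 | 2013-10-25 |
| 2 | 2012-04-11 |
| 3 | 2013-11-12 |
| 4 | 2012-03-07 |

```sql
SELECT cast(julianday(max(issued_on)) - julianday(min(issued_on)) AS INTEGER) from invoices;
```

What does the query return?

615

MIN = 2012-03-07, MAX = 2013-11-12.
24 days remain in March 2012 after the 7th (31 − 7).
Full months from April 2012 through October 2013 contribute their day counts.
Then 12 days into November 2013.
Total: 24 + 30 + 31 + 30 + 31 + 31 + 30 + 31 + 30 + 31 + 31 + 28 + 31 + 30 + 31 + 30 + 31 + 31 + 30 + 31 + 12 = 615.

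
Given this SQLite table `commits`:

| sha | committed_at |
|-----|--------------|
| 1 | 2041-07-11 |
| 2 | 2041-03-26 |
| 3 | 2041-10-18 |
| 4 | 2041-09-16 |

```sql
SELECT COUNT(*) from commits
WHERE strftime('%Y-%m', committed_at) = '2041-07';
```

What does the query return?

1

Rows with year-month 2041-07: 2041-07-11 → 1.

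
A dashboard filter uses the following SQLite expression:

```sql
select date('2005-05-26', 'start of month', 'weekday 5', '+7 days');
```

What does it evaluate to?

`start of month` rewinds 2005-05-26 to 2005-05-01.
`weekday 5` advances to the next Friday; 2005-05-01 is a Sunday, so it moves forward to 2005-05-06.
Advancing 7 more days within May lands on 2005-05-13.

2005-05-13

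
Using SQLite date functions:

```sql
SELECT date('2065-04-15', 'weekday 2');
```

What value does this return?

`weekday 2` advances to the next Tuesday; 2065-04-15 is a Wednesday, so it moves forward to 2065-04-21.

2065-04-21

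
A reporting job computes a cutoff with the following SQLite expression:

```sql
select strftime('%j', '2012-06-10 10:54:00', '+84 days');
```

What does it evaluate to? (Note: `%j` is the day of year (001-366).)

246

First apply '+84 days': 2012-06-10 10:54:00 → 2012-09-02 10:54:00.
Day-of-year for 2012-09-02: days since 2012-01-01 inclusive = 246, zero-padded to 246.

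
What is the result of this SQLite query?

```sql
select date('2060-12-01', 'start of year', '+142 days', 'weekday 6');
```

2060-05-22

`start of year` rewinds 2060-12-01 to 2060-01-01.
Applying '+142 days' to 2060-01-01: counting 142 days forward gives 2060-05-22.
`weekday 6` advances to the next Saturday; 2060-05-22 is already a Saturday, so it stays at 2060-05-22.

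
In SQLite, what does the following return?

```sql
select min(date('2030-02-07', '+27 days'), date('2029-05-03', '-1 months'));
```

2029-04-03

date('2030-02-07', '+27 days') → 2030-03-06.
date('2029-05-03', '-1 months') → 2029-04-03.
Earlier of the two is 2029-04-03.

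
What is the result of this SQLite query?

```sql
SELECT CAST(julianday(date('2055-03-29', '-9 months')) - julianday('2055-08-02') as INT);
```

-399

Adding -9 months to 2055-03-29 gives 2054-06-29.
1 day remains in June 2054 after the 29th (30 − 29).
Full months from July 2054 through July 2055 contribute their day counts.
Then 2 days into August 2055.
Total: 1 + 31 + 31 + 30 + 31 + 30 + 31 + 31 + 28 + 31 + 30 + 31 + 30 + 31 + 2 = 399.
The subtraction is earlier − later, so the result is −399 → -399.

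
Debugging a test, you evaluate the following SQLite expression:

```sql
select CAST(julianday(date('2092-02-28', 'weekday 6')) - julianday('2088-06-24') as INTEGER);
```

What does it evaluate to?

`weekday 6` advances to the next Saturday; 2092-02-28 is a Thursday, so it moves forward to 2092-03-01.
6 days remain in June 2088 after the 24th (30 − 24).
Full months from July 2088 through February 2092 contribute their day counts.
Then 1 day into March 2092.
Total: 6 + 31 + 31 + 30 + 31 + 30 + 31 + 31 + 28 + 31 + 30 + 31 + 30 + 31 + 31 + 30 + 31 + 30 + 31 + 31 + 28 + 31 + 30 + 31 + 30 + 31 + 31 + 30 + 31 + 30 + 31 + 31 + 28 + 31 + 30 + 31 + 30 + 31 + 31 + 30 + 31 + 30 + 31 + 31 + 29 + 1 = 1346.

1346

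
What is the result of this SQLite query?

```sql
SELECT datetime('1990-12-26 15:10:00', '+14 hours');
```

+14 hours from 1990-12-26 15:10:00 is 1990-12-27 05:10:00 (crosses midnight).

1990-12-27 05:10:00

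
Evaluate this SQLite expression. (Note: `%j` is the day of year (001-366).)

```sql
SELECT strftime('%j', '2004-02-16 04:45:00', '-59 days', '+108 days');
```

096

First apply '-59 days', '+108 days': 2004-02-16 04:45:00 → 2004-04-05 04:45:00.
Day-of-year for 2004-04-05: days since 2004-01-01 inclusive = 96, zero-padded to 096.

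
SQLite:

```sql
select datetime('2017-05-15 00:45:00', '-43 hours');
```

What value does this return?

-43 hours from 2017-05-15 00:45:00 is 2017-05-13 05:45:00 (crosses midnight).

2017-05-13 05:45:00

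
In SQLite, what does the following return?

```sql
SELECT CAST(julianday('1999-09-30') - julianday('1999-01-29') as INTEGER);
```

2 days remain in January 1999 after the 29th (31 − 29).
Full months from February 1999 through August 1999 contribute their day counts.
Then 30 days into September 1999.
Total: 2 + 28 + 31 + 30 + 31 + 30 + 31 + 31 + 30 = 244.

244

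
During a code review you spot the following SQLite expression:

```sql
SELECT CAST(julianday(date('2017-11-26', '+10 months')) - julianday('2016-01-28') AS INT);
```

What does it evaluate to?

Adding +10 months to 2017-11-26 gives 2018-09-26.
3 days remain in January 2016 after the 28th (31 − 28).
Full months from February 2016 through August 2018 contribute their day counts.
Then 26 days into September 2018.
Total: 3 + 29 + 31 + 30 + 31 + 30 + 31 + 31 + 30 + 31 + 30 + 31 + 31 + 28 + 31 + 30 + 31 + 30 + 31 + 31 + 30 + 31 + 30 + 31 + 31 + 28 + 31 + 30 + 31 + 30 + 31 + 31 + 26 = 972.

972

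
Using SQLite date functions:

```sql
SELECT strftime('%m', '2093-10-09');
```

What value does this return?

10

`%m` extracts the 2-digit month (01-12): 10.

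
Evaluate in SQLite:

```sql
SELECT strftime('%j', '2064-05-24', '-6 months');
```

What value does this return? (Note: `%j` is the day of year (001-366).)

First apply '-6 months': 2064-05-24 → 2063-11-24.
Day-of-year for 2063-11-24: days since 2063-01-01 inclusive = 328, zero-padded to 328.

328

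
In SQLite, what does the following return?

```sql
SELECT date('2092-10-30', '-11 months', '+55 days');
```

Adding -11 months to 2092-10-30 gives 2091-11-30.
Applying '+55 days' to 2091-11-30: counting 55 days forward gives 2092-01-24.

2092-01-24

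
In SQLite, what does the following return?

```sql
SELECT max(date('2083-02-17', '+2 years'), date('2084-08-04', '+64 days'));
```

date('2083-02-17', '+2 years') → 2085-02-17.
date('2084-08-04', '+64 days') → 2084-10-07.
Later of the two is 2085-02-17.

2085-02-17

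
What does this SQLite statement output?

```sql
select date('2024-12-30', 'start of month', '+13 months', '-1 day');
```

`start of month` rewinds 2024-12-30 to 2024-12-01.
Adding +13 months to 2024-12-01 gives 2026-01-01.
Going back 1 day from 2026-01-01 reaches 2025-12-31 (last day of December, 31 days).

2025-12-31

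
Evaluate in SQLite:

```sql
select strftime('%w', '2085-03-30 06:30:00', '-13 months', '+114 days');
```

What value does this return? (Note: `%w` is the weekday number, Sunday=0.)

5

First apply '-13 months', '+114 days': 2085-03-30 06:30:00 → 2084-06-23 06:30:00.
2084-06-23 is a Friday; with Sunday=0 that is 5.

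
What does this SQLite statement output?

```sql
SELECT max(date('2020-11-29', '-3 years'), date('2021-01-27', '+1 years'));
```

2022-01-27

date('2020-11-29', '-3 years') → 2017-11-29.
date('2021-01-27', '+1 years') → 2022-01-27.
Later of the two is 2022-01-27.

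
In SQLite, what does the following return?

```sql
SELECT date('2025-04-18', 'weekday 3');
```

2025-04-23

`weekday 3` advances to the next Wednesday; 2025-04-18 is a Friday, so it moves forward to 2025-04-23.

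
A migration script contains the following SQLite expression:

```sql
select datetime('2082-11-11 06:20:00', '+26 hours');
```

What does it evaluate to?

+26 hours from 2082-11-11 06:20:00 is 2082-11-12 08:20:00 (crosses midnight).

2082-11-12 08:20:00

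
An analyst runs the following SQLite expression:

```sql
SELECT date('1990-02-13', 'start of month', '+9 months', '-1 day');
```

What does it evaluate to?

1990-10-31

`start of month` rewinds 1990-02-13 to 1990-02-01.
Adding +9 months to 1990-02-01 gives 1990-11-01.
Going back 1 day from 1990-11-01 reaches 1990-10-31 (last day of October, 31 days).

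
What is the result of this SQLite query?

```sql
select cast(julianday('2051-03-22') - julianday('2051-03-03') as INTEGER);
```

19

Both dates are in March 2051: 22 − 3 = 19.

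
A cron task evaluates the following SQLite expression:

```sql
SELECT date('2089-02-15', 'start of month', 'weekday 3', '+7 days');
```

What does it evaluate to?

2089-02-09

`start of month` rewinds 2089-02-15 to 2089-02-01.
`weekday 3` advances to the next Wednesday; 2089-02-01 is a Tuesday, so it moves forward to 2089-02-02.
Advancing 7 more days within February lands on 2089-02-09.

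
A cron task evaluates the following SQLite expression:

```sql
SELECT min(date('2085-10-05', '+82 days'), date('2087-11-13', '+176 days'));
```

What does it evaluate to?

2085-12-26

date('2085-10-05', '+82 days') → 2085-12-26.
date('2087-11-13', '+176 days') → 2088-05-07.
Earlier of the two is 2085-12-26.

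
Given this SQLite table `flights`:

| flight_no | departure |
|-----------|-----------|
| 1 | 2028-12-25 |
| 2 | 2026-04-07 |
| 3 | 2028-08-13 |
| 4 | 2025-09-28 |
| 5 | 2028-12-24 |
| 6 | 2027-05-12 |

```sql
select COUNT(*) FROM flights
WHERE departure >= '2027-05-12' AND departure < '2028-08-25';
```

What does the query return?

2

Rows in [2027-05-12, 2028-08-25): 2028-08-13, 2027-05-12 → 2 rows.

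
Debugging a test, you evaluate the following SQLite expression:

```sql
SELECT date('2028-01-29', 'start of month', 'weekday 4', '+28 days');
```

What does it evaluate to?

2028-02-03

`start of month` rewinds 2028-01-29 to 2028-01-01.
`weekday 4` advances to the next Thursday; 2028-01-01 is a Saturday, so it moves forward to 2028-01-06.
January 2028 has 31 days; 25 remain after the 6th, so 26 days reach 2028-02-01.
Advancing 2 more days within February lands on 2028-02-03.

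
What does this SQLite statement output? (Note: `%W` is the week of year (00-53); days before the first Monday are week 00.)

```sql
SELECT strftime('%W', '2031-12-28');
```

2031-12-28 is a Sunday. SQLite's %W counts Mondays since the year started; the result is 51.

51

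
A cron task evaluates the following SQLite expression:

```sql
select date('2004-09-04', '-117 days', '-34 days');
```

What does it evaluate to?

2004-04-06

Applying '-117 days' to 2004-09-04: counting 117 days back gives 2004-05-10.
Going back 10 days from 2004-05-10 reaches 2004-04-30 (last day of April, 30 days).
Going back 24 days within April lands on 2004-04-06.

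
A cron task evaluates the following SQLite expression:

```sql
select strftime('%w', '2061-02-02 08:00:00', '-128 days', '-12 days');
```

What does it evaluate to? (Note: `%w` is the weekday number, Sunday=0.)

3

First apply '-128 days', '-12 days': 2061-02-02 08:00:00 → 2060-09-15 08:00:00.
2060-09-15 is a Wednesday; with Sunday=0 that is 3.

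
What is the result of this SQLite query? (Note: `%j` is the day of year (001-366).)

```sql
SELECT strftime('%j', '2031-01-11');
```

011

Day-of-year for 2031-01-11: days since 2031-01-01 inclusive = 11, zero-padded to 011.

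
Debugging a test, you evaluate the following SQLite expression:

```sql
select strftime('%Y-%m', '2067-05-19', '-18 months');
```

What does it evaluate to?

First apply '-18 months': 2067-05-19 → 2065-11-19.
`%Y-%m` extracts the year-month: 2065-11.

2065-11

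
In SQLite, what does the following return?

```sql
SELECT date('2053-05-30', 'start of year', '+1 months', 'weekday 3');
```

`start of year` rewinds 2053-05-30 to 2053-01-01.
Adding +1 month to 2053-01-01 gives 2053-02-01.
`weekday 3` advances to the next Wednesday; 2053-02-01 is a Saturday, so it moves forward to 2053-02-05.

2053-02-05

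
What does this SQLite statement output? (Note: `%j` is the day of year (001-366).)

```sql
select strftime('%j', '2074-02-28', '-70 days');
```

First apply '-70 days': 2074-02-28 → 2073-12-20.
Day-of-year for 2073-12-20: days since 2073-01-01 inclusive = 354, zero-padded to 354.

354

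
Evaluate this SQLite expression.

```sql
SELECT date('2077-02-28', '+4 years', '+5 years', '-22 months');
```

2084-04-28

Adding +4 years to 2077-02-28 gives 2081-02-28.
Adding +5 years to 2081-02-28 gives 2086-02-28.
Adding -22 months to 2086-02-28 gives 2084-04-28.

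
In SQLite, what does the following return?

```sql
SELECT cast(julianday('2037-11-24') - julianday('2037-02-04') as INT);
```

293

24 days remain in February 2037 after the 4th (28 − 4).
Full months from March 2037 through October 2037 contribute their day counts.
Then 24 days into November 2037.
Total: 24 + 31 + 30 + 31 + 30 + 31 + 31 + 30 + 31 + 24 = 293.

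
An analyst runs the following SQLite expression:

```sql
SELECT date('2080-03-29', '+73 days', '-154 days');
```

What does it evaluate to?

2080-01-08

Applying '+73 days' to 2080-03-29: counting 73 days forward gives 2080-06-10.
Applying '-154 days' to 2080-06-10: counting 154 days back gives 2080-01-08.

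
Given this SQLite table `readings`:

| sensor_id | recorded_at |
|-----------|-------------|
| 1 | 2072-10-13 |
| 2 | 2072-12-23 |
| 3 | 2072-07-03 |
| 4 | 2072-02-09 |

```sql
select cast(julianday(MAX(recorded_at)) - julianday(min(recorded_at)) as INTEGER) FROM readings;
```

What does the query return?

MIN = 2072-02-09, MAX = 2072-12-23.
20 days remain in February 2072 after the 9th (29 − 9).
Full months from March 2072 through November 2072 contribute their day counts.
Then 23 days into December 2072.
Total: 20 + 31 + 30 + 31 + 30 + 31 + 31 + 30 + 31 + 30 + 23 = 318.

318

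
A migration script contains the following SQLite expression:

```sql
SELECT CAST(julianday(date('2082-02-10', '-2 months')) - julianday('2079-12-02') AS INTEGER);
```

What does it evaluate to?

739

Adding -2 months to 2082-02-10 gives 2081-12-10.
29 days remain in December 2079 after the 2nd (31 − 2).
Full months from January 2080 through November 2081 contribute their day counts.
Then 10 days into December 2081.
Total: 29 + 31 + 29 + 31 + 30 + 31 + 30 + 31 + 31 + 30 + 31 + 30 + 31 + 31 + 28 + 31 + 30 + 31 + 30 + 31 + 31 + 30 + 31 + 30 + 10 = 739.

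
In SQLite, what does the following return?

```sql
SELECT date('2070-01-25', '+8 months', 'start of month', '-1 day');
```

2070-08-31

Adding +8 months to 2070-01-25 gives 2070-09-25.
`start of month` rewinds 2070-09-25 to 2070-09-01.
Going back 1 day from 2070-09-01 reaches 2070-08-31 (last day of August, 31 days).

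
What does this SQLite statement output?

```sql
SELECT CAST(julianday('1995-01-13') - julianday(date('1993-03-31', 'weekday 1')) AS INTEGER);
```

648

`weekday 1` advances to the next Monday; 1993-03-31 is a Wednesday, so it moves forward to 1993-04-05.
25 days remain in April 1993 after the 5th (30 − 5).
Full months from May 1993 through December 1994 contribute their day counts.
Then 13 days into January 1995.
Total: 25 + 31 + 30 + 31 + 31 + 30 + 31 + 30 + 31 + 31 + 28 + 31 + 30 + 31 + 30 + 31 + 31 + 30 + 31 + 30 + 31 + 13 = 648.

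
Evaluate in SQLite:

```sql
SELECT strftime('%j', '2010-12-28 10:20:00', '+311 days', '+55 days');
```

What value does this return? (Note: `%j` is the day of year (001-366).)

363

First apply '+311 days', '+55 days': 2010-12-28 10:20:00 → 2011-12-29 10:20:00.
Day-of-year for 2011-12-29: days since 2011-01-01 inclusive = 363, zero-padded to 363.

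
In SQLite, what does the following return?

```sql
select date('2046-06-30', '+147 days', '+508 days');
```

2048-04-15

Applying '+147 days' to 2046-06-30: counting 147 days forward gives 2046-11-24.
Applying '+508 days' to 2046-11-24: counting 508 days forward gives 2048-04-15.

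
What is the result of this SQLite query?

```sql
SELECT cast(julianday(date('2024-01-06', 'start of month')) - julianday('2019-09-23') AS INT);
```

1561

`start of month` rewinds 2024-01-06 to 2024-01-01.
7 days remain in September 2019 after the 23rd (30 − 23).
Full months from October 2019 through December 2023 contribute their day counts.
Then 1 day into January 2024.
Total: 7 + 31 + 30 + 31 + 31 + 29 + 31 + 30 + 31 + 30 + 31 + 31 + 30 + 31 + 30 + 31 + 31 + 28 + 31 + 30 + 31 + 30 + 31 + 31 + 30 + 31 + 30 + 31 + 31 + 28 + 31 + 30 + 31 + 30 + 31 + 31 + 30 + 31 + 30 + 31 + 31 + 28 + 31 + 30 + 31 + 30 + 31 + 31 + 30 + 31 + 30 + 31 + 1 = 1561.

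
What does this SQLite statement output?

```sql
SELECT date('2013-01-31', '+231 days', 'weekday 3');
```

2013-09-25

Applying '+231 days' to 2013-01-31: counting 231 days forward gives 2013-09-19.
`weekday 3` advances to the next Wednesday; 2013-09-19 is a Thursday, so it moves forward to 2013-09-25.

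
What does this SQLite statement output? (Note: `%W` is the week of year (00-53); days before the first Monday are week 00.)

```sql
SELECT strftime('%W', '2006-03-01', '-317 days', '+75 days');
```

26

First apply '-317 days', '+75 days': 2006-03-01 → 2005-07-02.
2005-07-02 is a Saturday. SQLite's %W counts Mondays since the year started; the result is 26.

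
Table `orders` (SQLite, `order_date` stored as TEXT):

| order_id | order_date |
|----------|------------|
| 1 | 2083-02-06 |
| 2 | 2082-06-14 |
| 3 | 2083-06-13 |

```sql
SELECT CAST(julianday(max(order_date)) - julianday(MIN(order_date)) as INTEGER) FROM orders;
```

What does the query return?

MIN = 2082-06-14, MAX = 2083-06-13.
16 days remain in June 2082 after the 14th (30 − 14).
Full months from July 2082 through May 2083 contribute their day counts.
Then 13 days into June 2083.
Total: 16 + 31 + 31 + 30 + 31 + 30 + 31 + 31 + 28 + 31 + 30 + 31 + 13 = 364.

364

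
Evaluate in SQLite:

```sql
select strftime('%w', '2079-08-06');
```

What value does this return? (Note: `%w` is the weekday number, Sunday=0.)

0

2079-08-06 is a Sunday; with Sunday=0 that is 0.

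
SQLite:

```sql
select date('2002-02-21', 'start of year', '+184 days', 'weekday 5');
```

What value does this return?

`start of year` rewinds 2002-02-21 to 2002-01-01.
Applying '+184 days' to 2002-01-01: counting 184 days forward gives 2002-07-04.
`weekday 5` advances to the next Friday; 2002-07-04 is a Thursday, so it moves forward to 2002-07-05.

2002-07-05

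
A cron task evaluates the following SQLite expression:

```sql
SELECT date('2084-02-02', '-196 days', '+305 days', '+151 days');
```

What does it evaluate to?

Applying '-196 days' to 2084-02-02: counting 196 days back gives 2083-07-21.
Applying '+305 days' to 2083-07-21: counting 305 days forward gives 2084-05-21.
Applying '+151 days' to 2084-05-21: counting 151 days forward gives 2084-10-19.

2084-10-19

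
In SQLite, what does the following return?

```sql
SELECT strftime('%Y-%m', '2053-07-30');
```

`%Y-%m` extracts the year-month: 2053-07.

2053-07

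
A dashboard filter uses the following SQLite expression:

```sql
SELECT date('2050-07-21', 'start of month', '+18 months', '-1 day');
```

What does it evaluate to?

`start of month` rewinds 2050-07-21 to 2050-07-01.
Adding +18 months to 2050-07-01 gives 2052-01-01.
Going back 1 day from 2052-01-01 reaches 2051-12-31 (last day of December, 31 days).

2051-12-31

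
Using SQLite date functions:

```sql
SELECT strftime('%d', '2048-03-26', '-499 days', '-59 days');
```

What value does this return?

First apply '-499 days', '-59 days': 2048-03-26 → 2046-09-15.
`%d` extracts the 2-digit day of month: 15.

15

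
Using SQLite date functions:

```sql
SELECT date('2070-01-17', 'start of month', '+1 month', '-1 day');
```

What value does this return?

2070-01-31

`start of month` rewinds 2070-01-17 to 2070-01-01.
Adding +1 month to 2070-01-01 gives 2070-02-01.
Going back 1 day from 2070-02-01 reaches 2070-01-31 (last day of January, 31 days).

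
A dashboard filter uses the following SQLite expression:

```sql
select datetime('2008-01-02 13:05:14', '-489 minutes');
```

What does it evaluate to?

489 minutes = 8h 9m; -489 minutes from 2008-01-02 13:05:14 is 2008-01-02 04:56:14.

2008-01-02 04:56:14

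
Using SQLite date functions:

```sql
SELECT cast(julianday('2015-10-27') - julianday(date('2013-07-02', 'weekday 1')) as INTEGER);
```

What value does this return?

841

`weekday 1` advances to the next Monday; 2013-07-02 is a Tuesday, so it moves forward to 2013-07-08.
23 days remain in July 2013 after the 8th (31 − 8).
Full months from August 2013 through September 2015 contribute their day counts.
Then 27 days into October 2015.
Total: 23 + 31 + 30 + 31 + 30 + 31 + 31 + 28 + 31 + 30 + 31 + 30 + 31 + 31 + 30 + 31 + 30 + 31 + 31 + 28 + 31 + 30 + 31 + 30 + 31 + 31 + 30 + 27 = 841.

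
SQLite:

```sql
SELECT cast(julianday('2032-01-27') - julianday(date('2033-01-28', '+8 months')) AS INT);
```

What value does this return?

Adding +8 months to 2033-01-28 gives 2033-09-28.
4 days remain in January 2032 after the 27th (31 − 27).
Full months from February 2032 through August 2033 contribute their day counts.
Then 28 days into September 2033.
Total: 4 + 29 + 31 + 30 + 31 + 30 + 31 + 31 + 30 + 31 + 30 + 31 + 31 + 28 + 31 + 30 + 31 + 30 + 31 + 31 + 28 = 610.
The subtraction is earlier − later, so the result is −610 → -610.

-610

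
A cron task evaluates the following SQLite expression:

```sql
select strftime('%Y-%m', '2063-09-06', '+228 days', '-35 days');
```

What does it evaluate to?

First apply '+228 days', '-35 days': 2063-09-06 → 2064-03-17.
`%Y-%m` extracts the year-month: 2064-03.

2064-03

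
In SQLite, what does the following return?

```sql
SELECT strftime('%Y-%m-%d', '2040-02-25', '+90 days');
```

2040-05-25

First apply '+90 days': 2040-02-25 → 2040-05-25.
`%Y-%m-%d` extracts the ISO date: 2040-05-25.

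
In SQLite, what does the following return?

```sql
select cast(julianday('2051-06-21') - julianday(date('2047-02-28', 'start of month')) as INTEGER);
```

`start of month` rewinds 2047-02-28 to 2047-02-01.
27 days remain in February 2047 after the 1st (28 − 1).
Full months from March 2047 through May 2051 contribute their day counts.
Then 21 days into June 2051.
Total: 27 + 31 + 30 + 31 + 30 + 31 + 31 + 30 + 31 + 30 + 31 + 31 + 29 + 31 + 30 + 31 + 30 + 31 + 31 + 30 + 31 + 30 + 31 + 31 + 28 + 31 + 30 + 31 + 30 + 31 + 31 + 30 + 31 + 30 + 31 + 31 + 28 + 31 + 30 + 31 + 30 + 31 + 31 + 30 + 31 + 30 + 31 + 31 + 28 + 31 + 30 + 31 + 21 = 1601.

1601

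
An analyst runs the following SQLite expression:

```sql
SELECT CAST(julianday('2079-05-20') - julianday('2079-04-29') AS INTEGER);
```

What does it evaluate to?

21

1 day remains in April 2079 after the 29th (30 − 29).
Then 20 days into May 2079.
Total: 1 + 20 = 21.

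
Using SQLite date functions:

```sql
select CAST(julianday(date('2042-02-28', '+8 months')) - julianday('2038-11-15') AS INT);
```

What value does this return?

1443

Adding +8 months to 2042-02-28 gives 2042-10-28.
15 days remain in November 2038 after the 15th (30 − 15).
Full months from December 2038 through September 2042 contribute their day counts.
Then 28 days into October 2042.
Total: 15 + 31 + 31 + 28 + 31 + 30 + 31 + 30 + 31 + 31 + 30 + 31 + 30 + 31 + 31 + 29 + 31 + 30 + 31 + 30 + 31 + 31 + 30 + 31 + 30 + 31 + 31 + 28 + 31 + 30 + 31 + 30 + 31 + 31 + 30 + 31 + 30 + 31 + 31 + 28 + 31 + 30 + 31 + 30 + 31 + 31 + 30 + 28 = 1443.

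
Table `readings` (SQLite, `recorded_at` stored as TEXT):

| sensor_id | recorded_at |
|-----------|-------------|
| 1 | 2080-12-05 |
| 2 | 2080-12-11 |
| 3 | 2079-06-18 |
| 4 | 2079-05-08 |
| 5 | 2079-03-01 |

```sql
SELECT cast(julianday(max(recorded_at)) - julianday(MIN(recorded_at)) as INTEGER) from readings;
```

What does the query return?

MIN = 2079-03-01, MAX = 2080-12-11.
30 days remain in March 2079 after the 1st (31 − 1).
Full months from April 2079 through November 2080 contribute their day counts.
Then 11 days into December 2080.
Total: 30 + 30 + 31 + 30 + 31 + 31 + 30 + 31 + 30 + 31 + 31 + 29 + 31 + 30 + 31 + 30 + 31 + 31 + 30 + 31 + 30 + 11 = 651.

651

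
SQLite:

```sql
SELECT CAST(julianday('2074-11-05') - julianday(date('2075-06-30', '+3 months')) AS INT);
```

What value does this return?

-329

Adding +3 months to 2075-06-30 gives 2075-09-30.
25 days remain in November 2074 after the 5th (30 − 5).
Full months from December 2074 through August 2075 contribute their day counts.
Then 30 days into September 2075.
Total: 25 + 31 + 31 + 28 + 31 + 30 + 31 + 30 + 31 + 31 + 30 = 329.
The subtraction is earlier − later, so the result is −329 → -329.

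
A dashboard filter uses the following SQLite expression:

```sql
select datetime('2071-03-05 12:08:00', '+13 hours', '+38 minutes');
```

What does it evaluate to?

2071-03-06 01:46:00

+13 hours from 2071-03-05 12:08:00 is 2071-03-06 01:08:00 (crosses midnight).
+38 minutes from 2071-03-06 01:08:00 is 2071-03-06 01:46:00.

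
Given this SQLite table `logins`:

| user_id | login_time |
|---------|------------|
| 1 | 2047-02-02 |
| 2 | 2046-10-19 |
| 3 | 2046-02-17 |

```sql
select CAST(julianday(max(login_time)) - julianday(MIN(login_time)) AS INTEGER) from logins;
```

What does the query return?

MIN = 2046-02-17, MAX = 2047-02-02.
11 days remain in February 2046 after the 17th (28 − 17).
Full months from March 2046 through January 2047 contribute their day counts.
Then 2 days into February 2047.
Total: 11 + 31 + 30 + 31 + 30 + 31 + 31 + 30 + 31 + 30 + 31 + 31 + 2 = 350.

350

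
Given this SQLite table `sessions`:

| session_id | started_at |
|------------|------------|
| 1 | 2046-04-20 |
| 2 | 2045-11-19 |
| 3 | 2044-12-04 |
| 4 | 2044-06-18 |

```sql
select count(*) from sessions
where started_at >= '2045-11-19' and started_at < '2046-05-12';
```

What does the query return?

2

Rows in [2045-11-19, 2046-05-12): 2046-04-20, 2045-11-19 → 2 rows.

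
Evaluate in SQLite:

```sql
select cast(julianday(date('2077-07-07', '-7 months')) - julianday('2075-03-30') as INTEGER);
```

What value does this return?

Adding -7 months to 2077-07-07 gives 2076-12-07.
1 day remains in March 2075 after the 30th (31 − 30).
Full months from April 2075 through November 2076 contribute their day counts.
Then 7 days into December 2076.
Total: 1 + 30 + 31 + 30 + 31 + 31 + 30 + 31 + 30 + 31 + 31 + 29 + 31 + 30 + 31 + 30 + 31 + 31 + 30 + 31 + 30 + 7 = 618.

618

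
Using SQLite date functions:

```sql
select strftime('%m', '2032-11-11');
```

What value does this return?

`%m` extracts the 2-digit month (01-12): 11.

11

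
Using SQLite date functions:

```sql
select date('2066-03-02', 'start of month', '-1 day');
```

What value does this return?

2066-02-28

`start of month` rewinds 2066-03-02 to 2066-03-01.
Going back 1 day from 2066-03-01 reaches 2066-02-28 (last day of February, 28 days).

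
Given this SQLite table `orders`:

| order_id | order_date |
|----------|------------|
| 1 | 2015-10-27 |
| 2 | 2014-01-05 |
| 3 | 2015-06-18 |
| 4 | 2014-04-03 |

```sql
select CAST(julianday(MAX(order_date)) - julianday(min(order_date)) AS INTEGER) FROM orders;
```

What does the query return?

660

MIN = 2014-01-05, MAX = 2015-10-27.
26 days remain in January 2014 after the 5th (31 − 5).
Full months from February 2014 through September 2015 contribute their day counts.
Then 27 days into October 2015.
Total: 26 + 28 + 31 + 30 + 31 + 30 + 31 + 31 + 30 + 31 + 30 + 31 + 31 + 28 + 31 + 30 + 31 + 30 + 31 + 31 + 30 + 27 = 660.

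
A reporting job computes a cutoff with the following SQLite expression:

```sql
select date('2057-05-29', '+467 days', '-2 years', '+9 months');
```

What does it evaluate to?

Applying '+467 days' to 2057-05-29: counting 467 days forward gives 2058-09-08.
Adding -2 years to 2058-09-08 gives 2056-09-08.
Adding +9 months to 2056-09-08 gives 2057-06-08.

2057-06-08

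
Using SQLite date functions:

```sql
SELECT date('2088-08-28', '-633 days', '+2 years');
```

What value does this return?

Applying '-633 days' to 2088-08-28: counting 633 days back gives 2086-12-04.
Adding +2 years to 2086-12-04 gives 2088-12-04.

2088-12-04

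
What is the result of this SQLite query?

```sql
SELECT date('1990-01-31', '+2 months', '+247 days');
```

1990-12-03

Adding +2 months to 1990-01-31 gives 1990-03-31.
Applying '+247 days' to 1990-03-31: counting 247 days forward gives 1990-12-03.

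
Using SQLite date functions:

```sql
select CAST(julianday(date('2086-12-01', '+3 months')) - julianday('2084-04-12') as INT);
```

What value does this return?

Adding +3 months to 2086-12-01 gives 2087-03-01.
18 days remain in April 2084 after the 12th (30 − 12).
Full months from May 2084 through February 2087 contribute their day counts.
Then 1 day into March 2087.
Total: 18 + 31 + 30 + 31 + 31 + 30 + 31 + 30 + 31 + 31 + 28 + 31 + 30 + 31 + 30 + 31 + 31 + 30 + 31 + 30 + 31 + 31 + 28 + 31 + 30 + 31 + 30 + 31 + 31 + 30 + 31 + 30 + 31 + 31 + 28 + 1 = 1053.

1053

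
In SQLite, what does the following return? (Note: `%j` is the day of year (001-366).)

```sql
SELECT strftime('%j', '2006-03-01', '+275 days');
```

First apply '+275 days': 2006-03-01 → 2006-12-01.
Day-of-year for 2006-12-01: days since 2006-01-01 inclusive = 335, zero-padded to 335.

335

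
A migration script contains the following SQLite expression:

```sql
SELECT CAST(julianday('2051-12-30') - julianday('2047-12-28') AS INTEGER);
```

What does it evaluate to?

3 days remain in December 2047 after the 28th (31 − 28).
Full months from January 2048 through November 2051 contribute their day counts.
Then 30 days into December 2051.
Total: 3 + 31 + 29 + 31 + 30 + 31 + 30 + 31 + 31 + 30 + 31 + 30 + 31 + 31 + 28 + 31 + 30 + 31 + 30 + 31 + 31 + 30 + 31 + 30 + 31 + 31 + 28 + 31 + 30 + 31 + 30 + 31 + 31 + 30 + 31 + 30 + 31 + 31 + 28 + 31 + 30 + 31 + 30 + 31 + 31 + 30 + 31 + 30 + 30 = 1463.

1463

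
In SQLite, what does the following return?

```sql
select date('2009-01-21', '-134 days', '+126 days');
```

Applying '-134 days' to 2009-01-21: counting 134 days back gives 2008-09-09.
Applying '+126 days' to 2008-09-09: counting 126 days forward gives 2009-01-13.

2009-01-13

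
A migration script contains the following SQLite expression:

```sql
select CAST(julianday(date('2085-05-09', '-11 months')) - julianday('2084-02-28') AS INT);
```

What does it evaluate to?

Adding -11 months to 2085-05-09 gives 2084-06-09.
1 day remains in February 2084 after the 28th (29 − 28).
March 2084: 31 days.
April 2084: 30 days.
May 2084: 31 days.
Then 9 days into June 2084.
Total: 1 + 31 + 30 + 31 + 9 = 102.

102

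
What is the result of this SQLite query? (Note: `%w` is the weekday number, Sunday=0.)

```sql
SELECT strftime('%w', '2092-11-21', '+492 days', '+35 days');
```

First apply '+492 days', '+35 days': 2092-11-21 → 2094-05-02.
2094-05-02 is a Sunday; with Sunday=0 that is 0.

0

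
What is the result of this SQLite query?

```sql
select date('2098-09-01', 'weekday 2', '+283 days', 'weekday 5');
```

`weekday 2` advances to the next Tuesday; 2098-09-01 is a Monday, so it moves forward to 2098-09-02.
Applying '+283 days' to 2098-09-02: counting 283 days forward gives 2099-06-12.
`weekday 5` advances to the next Friday; 2099-06-12 is already a Friday, so it stays at 2099-06-12.

2099-06-12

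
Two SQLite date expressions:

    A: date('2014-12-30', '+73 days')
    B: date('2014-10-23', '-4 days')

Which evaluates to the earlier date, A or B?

B

A = 2015-03-13.
B = 2014-10-19.
B is earlier.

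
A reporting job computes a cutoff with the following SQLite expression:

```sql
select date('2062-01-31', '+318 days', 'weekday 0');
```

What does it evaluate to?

2062-12-17

Applying '+318 days' to 2062-01-31: counting 318 days forward gives 2062-12-15.
`weekday 0` advances to the next Sunday; 2062-12-15 is a Friday, so it moves forward to 2062-12-17.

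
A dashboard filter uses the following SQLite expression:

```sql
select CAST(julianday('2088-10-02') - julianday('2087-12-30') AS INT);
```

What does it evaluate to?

1 day remains in December 2087 after the 30th (31 − 30).
Full months from January 2088 through September 2088 contribute their day counts.
Then 2 days into October 2088.
Total: 1 + 31 + 29 + 31 + 30 + 31 + 30 + 31 + 31 + 30 + 2 = 277.

277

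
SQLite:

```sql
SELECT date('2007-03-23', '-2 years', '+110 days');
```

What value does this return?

2005-07-11

Adding -2 years to 2007-03-23 gives 2005-03-23.
Applying '+110 days' to 2005-03-23: counting 110 days forward gives 2005-07-11.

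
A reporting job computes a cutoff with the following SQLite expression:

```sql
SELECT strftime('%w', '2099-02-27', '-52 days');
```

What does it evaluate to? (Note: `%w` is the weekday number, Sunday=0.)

First apply '-52 days': 2099-02-27 → 2099-01-06.
2099-01-06 is a Tuesday; with Sunday=0 that is 2.

2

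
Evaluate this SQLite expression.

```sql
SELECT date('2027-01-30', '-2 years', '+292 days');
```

2025-11-18

Adding -2 years to 2027-01-30 gives 2025-01-30.
Applying '+292 days' to 2025-01-30: counting 292 days forward gives 2025-11-18.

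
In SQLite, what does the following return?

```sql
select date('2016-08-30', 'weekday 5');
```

2016-09-02

`weekday 5` advances to the next Friday; 2016-08-30 is a Tuesday, so it moves forward to 2016-09-02.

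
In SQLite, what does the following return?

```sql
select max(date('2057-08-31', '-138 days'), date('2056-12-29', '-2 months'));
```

2057-04-15

date('2057-08-31', '-138 days') → 2057-04-15.
date('2056-12-29', '-2 months') → 2056-10-29.
Later of the two is 2057-04-15.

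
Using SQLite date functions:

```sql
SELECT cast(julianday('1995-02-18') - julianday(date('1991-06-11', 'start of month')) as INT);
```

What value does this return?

`start of month` rewinds 1991-06-11 to 1991-06-01.
29 days remain in June 1991 after the 1st (30 − 1).
Full months from July 1991 through January 1995 contribute their day counts.
Then 18 days into February 1995.
Total: 29 + 31 + 31 + 30 + 31 + 30 + 31 + 31 + 29 + 31 + 30 + 31 + 30 + 31 + 31 + 30 + 31 + 30 + 31 + 31 + 28 + 31 + 30 + 31 + 30 + 31 + 31 + 30 + 31 + 30 + 31 + 31 + 28 + 31 + 30 + 31 + 30 + 31 + 31 + 30 + 31 + 30 + 31 + 31 + 18 = 1358.

1358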